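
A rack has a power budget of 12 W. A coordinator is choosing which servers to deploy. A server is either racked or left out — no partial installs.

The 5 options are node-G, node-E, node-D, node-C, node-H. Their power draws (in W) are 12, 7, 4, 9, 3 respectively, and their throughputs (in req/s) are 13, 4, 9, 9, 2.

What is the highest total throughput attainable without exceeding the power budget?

node-G: power draw 12 ≤ 12, throughput 13.
node-D + node-H: power draw 4 + 3 = 7 ≤ 12, throughput 9 + 2 = 11.
node-E + node-D: power draw 7 + 4 = 11 ≤ 12, throughput 4 + 9 = 13.
The maximum throughput is 13; one optimal choice is node-E and node-D.

13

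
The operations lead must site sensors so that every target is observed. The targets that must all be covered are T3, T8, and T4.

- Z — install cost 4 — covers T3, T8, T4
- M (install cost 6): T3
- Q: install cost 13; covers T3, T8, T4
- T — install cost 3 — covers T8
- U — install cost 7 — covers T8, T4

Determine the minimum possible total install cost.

Z alone covers T3, T8, T4 — every target.
Total install cost: 4.
No cover costs less than 4.

4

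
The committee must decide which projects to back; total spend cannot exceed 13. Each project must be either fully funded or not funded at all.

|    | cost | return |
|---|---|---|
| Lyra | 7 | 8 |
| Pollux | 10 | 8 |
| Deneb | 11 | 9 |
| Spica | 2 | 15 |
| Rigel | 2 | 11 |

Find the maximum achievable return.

34

Allowing fractional choices, the relaxed optimum would be about 35.6, but projects are indivisible.
Lyra + Spica + Rigel: cost 7 + 2 + 2 = 11 ≤ 13, return 8 + 15 + 11 = 34.
Deneb + Spica: cost 11 + 2 = 13 ≤ 13, return 9 + 15 = 24.
Spica + Rigel: cost 2 + 2 = 4 ≤ 13, return 15 + 11 = 26.
Best is Lyra, Spica, and Rigel with total return 34.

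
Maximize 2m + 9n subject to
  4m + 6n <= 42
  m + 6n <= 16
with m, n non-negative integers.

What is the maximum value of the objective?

27

The continuous relaxation peaks at (8.67, 1.22) with value 28.33; rounding to a feasible lattice point costs some objective.
(m,n)=(9,1): 4·9+6·1=42≤42, 1·9+6·1=15≤16, objective 27.
(m,n)=(8,1): 4·8+6·1=38≤42, 1·8+6·1=14≤16, objective 25.
(m,n)=(7,1): 4·7+6·1=34≤42, 1·7+6·1=13≤16, objective 23.
(m,n)=(10,0): 4·10+6·0=40≤42, 1·10+6·0=10≤16, objective 20.
The best lattice point is (9,1), giving 27.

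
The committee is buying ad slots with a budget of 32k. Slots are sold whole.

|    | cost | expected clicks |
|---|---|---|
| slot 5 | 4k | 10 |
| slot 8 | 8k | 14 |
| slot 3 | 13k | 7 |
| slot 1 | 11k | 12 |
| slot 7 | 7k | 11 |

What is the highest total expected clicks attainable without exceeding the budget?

47

This is an integer program with binary decision variables.
slot 5 + slot 8 + slot 1 + slot 7: cost 4 + 8 + 11 + 7 = 30 ≤ 32, expected clicks 10 + 14 + 12 + 11 = 47.
slot 5 + slot 8 + slot 3 + slot 7: cost 4 + 8 + 13 + 7 = 32 ≤ 32, expected clicks 10 + 14 + 7 + 11 = 42.
slot 8 + slot 1 + slot 7: cost 8 + 11 + 7 = 26 ≤ 32, expected clicks 14 + 12 + 11 = 37.
Best is slot 5, slot 8, slot 1, and slot 7 with total expected clicks 47.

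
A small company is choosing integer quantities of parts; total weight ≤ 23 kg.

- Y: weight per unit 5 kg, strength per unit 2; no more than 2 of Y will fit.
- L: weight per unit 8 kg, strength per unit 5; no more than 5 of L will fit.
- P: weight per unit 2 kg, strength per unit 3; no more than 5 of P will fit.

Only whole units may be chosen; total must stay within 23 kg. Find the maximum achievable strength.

P has the best ratio (3/2); taking only P gives at most 5×3 = 15 (stopped by the supply cap of 5).
Mixing does better — 1×Y, 1×L, and 5×P: weight 23 ≤ 23, strength 1·2 + 1·5 + 5·3 = 22.

22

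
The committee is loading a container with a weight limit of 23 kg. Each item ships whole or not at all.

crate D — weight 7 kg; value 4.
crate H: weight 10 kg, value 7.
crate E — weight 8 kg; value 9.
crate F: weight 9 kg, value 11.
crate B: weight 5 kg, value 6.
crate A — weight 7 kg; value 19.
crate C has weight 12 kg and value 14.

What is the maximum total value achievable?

36

Allowing fractional choices, the relaxed optimum would be about 38.3, but items are indivisible.
crate D + crate F + crate A: weight 7 + 9 + 7 = 23 ≤ 23, value 4 + 11 + 19 = 34.
crate F + crate B + crate A: weight 9 + 5 + 7 = 21 ≤ 23, value 11 + 6 + 19 = 36.
crate E + crate B + crate A: weight 8 + 5 + 7 = 20 ≤ 23, value 9 + 6 + 19 = 34.
Best is crate F, crate B, and crate A with total value 36.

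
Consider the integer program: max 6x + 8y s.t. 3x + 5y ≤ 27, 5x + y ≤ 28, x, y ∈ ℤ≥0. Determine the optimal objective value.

Relaxing integrality, the LP optimum is 49.36 at (x,y) = (5.14, 2.32), which is not an integer point.
(x,y)=(4,3): 3·4+5·3=27≤27, 5·4+1·3=23≤28, objective 48.
(x,y)=(5,2): 3·5+5·2=25≤27, 5·5+1·2=27≤28, objective 46.
(x,y)=(3,3): 3·3+5·3=24≤27, 5·3+1·3=18≤28, objective 42.
No feasible integer point exceeds 48.

48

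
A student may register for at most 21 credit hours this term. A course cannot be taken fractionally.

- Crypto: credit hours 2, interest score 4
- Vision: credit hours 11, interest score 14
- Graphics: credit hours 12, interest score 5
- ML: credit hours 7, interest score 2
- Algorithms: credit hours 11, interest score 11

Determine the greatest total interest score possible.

Take Crypto, Vision, and ML: credit hours 2 + 11 + 7 = 20 ≤ 21, interest score 4 + 14 + 2 = 20.
No other feasible combination does better.

20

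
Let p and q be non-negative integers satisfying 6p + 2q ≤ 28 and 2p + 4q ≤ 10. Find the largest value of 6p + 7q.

25

(p,q)=(3,1) is feasible, giving 25.
(p,q)=(4,0) is feasible, giving 24.
No feasible integer point exceeds 25.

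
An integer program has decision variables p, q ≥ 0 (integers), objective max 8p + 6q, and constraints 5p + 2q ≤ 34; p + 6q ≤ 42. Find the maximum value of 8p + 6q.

68

The continuous relaxation peaks at (4.29, 6.29) with value 72.00; rounding to a feasible lattice point costs some objective.
(p,q)=(4,6): 5·4+2·6=32≤34, 1·4+6·6=40≤42, objective 68.
(p,q)=(4,5): 5·4+2·5=30≤34, 1·4+6·5=34≤42, objective 62.
No feasible integer point exceeds 68.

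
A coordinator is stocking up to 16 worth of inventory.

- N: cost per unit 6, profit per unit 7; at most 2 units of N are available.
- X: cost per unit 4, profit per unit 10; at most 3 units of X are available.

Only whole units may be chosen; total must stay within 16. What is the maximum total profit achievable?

30

This is a bounded integer knapsack.
3×X: cost 12 ≤ 16, profit 3·10 = 30.
1×N and 2×X: cost 14 ≤ 16, profit 1·7 + 2·10 = 27.
Best is 30.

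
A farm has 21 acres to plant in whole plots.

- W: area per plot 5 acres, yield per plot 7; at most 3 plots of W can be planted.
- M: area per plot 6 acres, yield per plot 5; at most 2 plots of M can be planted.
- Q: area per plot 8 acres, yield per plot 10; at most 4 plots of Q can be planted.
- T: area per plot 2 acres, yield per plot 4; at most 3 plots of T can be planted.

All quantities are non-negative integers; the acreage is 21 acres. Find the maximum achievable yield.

Take 3×W and 3×T: area 21 ≤ 21, yield 3·7 + 3·4 = 33.
T has the best ratio (4/2) and is taken to its limit of 3; remaining capacity is filled optimally with the others.

33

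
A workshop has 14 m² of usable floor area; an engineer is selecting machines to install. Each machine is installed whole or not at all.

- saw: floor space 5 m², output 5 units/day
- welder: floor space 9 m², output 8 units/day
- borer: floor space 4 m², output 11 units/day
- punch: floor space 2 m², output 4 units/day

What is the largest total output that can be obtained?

20

saw + borer + punch: floor space 5 + 4 + 2 = 11 ≤ 14, output 5 + 11 + 4 = 20.
welder + borer: floor space 9 + 4 = 13 ≤ 14, output 8 + 11 = 19.
saw + borer: floor space 5 + 4 = 9 ≤ 14, output 5 + 11 = 16.
Best is saw, borer, and punch with total output 20.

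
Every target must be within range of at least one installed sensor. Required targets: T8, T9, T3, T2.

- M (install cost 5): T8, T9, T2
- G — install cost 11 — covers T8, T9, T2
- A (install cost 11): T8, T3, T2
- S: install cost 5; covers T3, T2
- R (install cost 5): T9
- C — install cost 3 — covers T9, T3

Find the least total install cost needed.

8

Choose M and C: together they cover T8, T9, T3, T2 — every target.
Total install cost: 5 + 3 = 8.
No cover costs less than 8.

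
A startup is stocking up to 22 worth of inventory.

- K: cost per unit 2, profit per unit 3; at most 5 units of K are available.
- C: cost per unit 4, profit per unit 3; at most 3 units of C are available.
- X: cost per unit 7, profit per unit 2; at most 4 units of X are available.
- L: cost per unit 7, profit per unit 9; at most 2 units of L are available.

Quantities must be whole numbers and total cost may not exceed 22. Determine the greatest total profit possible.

30

This is a bounded integer knapsack.
4×K and 2×L: cost 22 ≤ 22, profit 4·3 + 2·9 = 30.
2×K, 1×C, and 2×L: cost 22 ≤ 22, profit 2·3 + 1·3 + 2·9 = 27.
Best is 30.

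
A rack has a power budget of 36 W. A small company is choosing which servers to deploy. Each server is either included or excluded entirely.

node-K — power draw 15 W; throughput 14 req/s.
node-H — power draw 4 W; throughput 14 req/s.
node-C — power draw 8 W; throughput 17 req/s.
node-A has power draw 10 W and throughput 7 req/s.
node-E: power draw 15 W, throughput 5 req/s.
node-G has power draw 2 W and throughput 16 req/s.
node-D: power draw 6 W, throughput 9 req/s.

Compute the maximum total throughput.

70

Take node-K, node-H, node-C, node-G, and node-D: power draw 15 + 4 + 8 + 2 + 6 = 35 ≤ 36, throughput 14 + 14 + 17 + 16 + 9 = 70.
No other feasible combination does better.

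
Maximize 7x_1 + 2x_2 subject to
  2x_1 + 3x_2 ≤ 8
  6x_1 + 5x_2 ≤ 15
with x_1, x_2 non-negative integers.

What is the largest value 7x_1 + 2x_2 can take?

Relaxing integrality, the LP optimum is 17.50 at (x_1,x_2) = (2.5, 0), which is not an integer point.
(x_1,x_2)=(2,0): 2·2+3·0=4≤8, 6·2+5·0=12≤15, objective 14.
(x_1,x_2)=(1,1): 2·1+3·1=5≤8, 6·1+5·1=11≤15, objective 9.
(x_1,x_2)=(1,0): 2·1+3·0=2≤8, 6·1+5·0=6≤15, objective 7.
No feasible integer point exceeds 14.

14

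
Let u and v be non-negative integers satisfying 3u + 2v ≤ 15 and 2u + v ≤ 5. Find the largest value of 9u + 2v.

Relaxing integrality, the LP optimum is 22.50 at (u,v) = (2.5, 0), which is not an integer point.
(u,v)=(2,1): 3·2+2·1=8≤15, 2·2+1·1=5≤5, objective 20.
(u,v)=(2,0): 3·2+2·0=6≤15, 2·2+1·0=4≤5, objective 18.
(u,v)=(1,2): 3·1+2·2=7≤15, 2·1+1·2=4≤5, objective 13.
The best lattice point is (2,1), giving 20.

20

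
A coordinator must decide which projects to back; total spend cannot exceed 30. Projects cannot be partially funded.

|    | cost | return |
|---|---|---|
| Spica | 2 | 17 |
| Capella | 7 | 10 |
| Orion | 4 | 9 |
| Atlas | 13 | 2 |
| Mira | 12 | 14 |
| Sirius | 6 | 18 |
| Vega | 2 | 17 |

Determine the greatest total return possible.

Allowing fractional choices, the relaxed optimum would be about 81.5, but projects are indivisible.
Spica + Capella + Mira + Sirius + Vega: cost 2 + 7 + 12 + 6 + 2 = 29 ≤ 30, return 17 + 10 + 14 + 18 + 17 = 76.
Spica + Orion + Mira + Sirius + Vega: cost 2 + 4 + 12 + 6 + 2 = 26 ≤ 30, return 17 + 9 + 14 + 18 + 17 = 75.
Best is Spica, Capella, Mira, Sirius, and Vega with total return 76.

76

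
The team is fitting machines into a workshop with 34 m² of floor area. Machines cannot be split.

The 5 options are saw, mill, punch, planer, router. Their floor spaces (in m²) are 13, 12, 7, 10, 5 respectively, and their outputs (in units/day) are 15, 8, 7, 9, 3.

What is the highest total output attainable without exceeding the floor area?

saw + mill + punch: floor space 13 + 12 + 7 = 32 ≤ 34, output 15 + 8 + 7 = 30.
saw + planer + router: floor space 13 + 10 + 5 = 28 ≤ 34, output 15 + 9 + 3 = 27.
saw + punch + planer: floor space 13 + 7 + 10 = 30 ≤ 34, output 15 + 7 + 9 = 31.
Best is saw, punch, and planer with total output 31.

31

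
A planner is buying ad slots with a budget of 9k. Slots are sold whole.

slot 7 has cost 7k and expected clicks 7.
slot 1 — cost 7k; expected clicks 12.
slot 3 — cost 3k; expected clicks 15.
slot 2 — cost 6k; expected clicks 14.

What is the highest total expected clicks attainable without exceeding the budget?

This is a 0-1 knapsack instance.
slot 3 + slot 2: cost 3 + 6 = 9 ≤ 9, expected clicks 15 + 14 = 29.
slot 3: cost 3 ≤ 9, expected clicks 15.
Best is slot 3 and slot 2 with total expected clicks 29.

29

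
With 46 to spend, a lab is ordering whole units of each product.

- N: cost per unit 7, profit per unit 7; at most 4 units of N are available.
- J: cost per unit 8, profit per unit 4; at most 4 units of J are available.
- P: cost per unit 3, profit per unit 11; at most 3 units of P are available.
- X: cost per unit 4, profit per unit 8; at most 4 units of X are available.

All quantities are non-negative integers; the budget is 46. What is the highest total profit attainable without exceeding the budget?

86

Take 3×N, 3×P, and 4×X: cost 46 ≤ 46, profit 3·7 + 3·11 + 4·8 = 86.
P has the best ratio (11/3) and is taken to its limit of 3; remaining capacity is filled optimally with the others.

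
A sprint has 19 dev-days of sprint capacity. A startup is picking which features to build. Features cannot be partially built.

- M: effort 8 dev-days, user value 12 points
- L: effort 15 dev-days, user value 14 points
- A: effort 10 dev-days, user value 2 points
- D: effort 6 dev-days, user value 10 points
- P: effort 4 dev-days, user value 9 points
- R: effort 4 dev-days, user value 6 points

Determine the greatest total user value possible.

31

Allowing fractional choices, the relaxed optimum would be about 32.5, but features are indivisible.
M + D + R: effort 8 + 6 + 4 = 18 ≤ 19, user value 12 + 10 + 6 = 28.
M + D + P: effort 8 + 6 + 4 = 18 ≤ 19, user value 12 + 10 + 9 = 31.
M + P + R: effort 8 + 4 + 4 = 16 ≤ 19, user value 12 + 9 + 6 = 27.
Best is M, D, and P with total user value 31.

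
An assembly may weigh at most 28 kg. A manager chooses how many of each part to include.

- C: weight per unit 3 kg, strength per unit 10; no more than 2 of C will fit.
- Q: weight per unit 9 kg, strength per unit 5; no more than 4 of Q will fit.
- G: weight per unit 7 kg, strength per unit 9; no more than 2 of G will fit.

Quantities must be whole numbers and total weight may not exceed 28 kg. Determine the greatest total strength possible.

Take 2×C and 2×G: weight 20 ≤ 28, strength 2·10 + 2·9 = 38.
C has the best ratio (10/3) and is taken to its limit of 2; remaining capacity is filled optimally with the others.

38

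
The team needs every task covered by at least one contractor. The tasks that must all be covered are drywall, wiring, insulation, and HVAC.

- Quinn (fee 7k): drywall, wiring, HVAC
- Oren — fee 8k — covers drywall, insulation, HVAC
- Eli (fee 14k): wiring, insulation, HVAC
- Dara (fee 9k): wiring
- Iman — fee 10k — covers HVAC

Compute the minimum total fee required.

Choose Quinn and Oren: together they cover drywall, wiring, insulation, HVAC — every task.
Total fee: 7 + 8 = 15.
No cover costs less than 15.

15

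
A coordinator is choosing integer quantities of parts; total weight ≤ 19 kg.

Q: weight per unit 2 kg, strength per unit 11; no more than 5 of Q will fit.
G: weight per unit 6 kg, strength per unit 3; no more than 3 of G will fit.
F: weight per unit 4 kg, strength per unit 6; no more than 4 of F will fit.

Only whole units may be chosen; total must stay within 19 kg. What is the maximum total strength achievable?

67

Take 5×Q and 2×F: weight 18 ≤ 19, strength 5·11 + 2·6 = 67.
Q has the best ratio (11/2) and is taken to its limit of 5; remaining capacity is filled optimally with the others.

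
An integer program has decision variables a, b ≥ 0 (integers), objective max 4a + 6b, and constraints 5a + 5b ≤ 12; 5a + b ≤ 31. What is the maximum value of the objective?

Relaxing integrality, the LP optimum is 14.40 at (a,b) = (0, 2.4), which is not an integer point.
(a,b)=(0,2) is feasible, giving 12.
(a,b)=(1,1) is feasible, giving 10.
(a,b)=(0,1) is feasible, giving 6.
Maximum is 12 at (a,b)=(0,2).

12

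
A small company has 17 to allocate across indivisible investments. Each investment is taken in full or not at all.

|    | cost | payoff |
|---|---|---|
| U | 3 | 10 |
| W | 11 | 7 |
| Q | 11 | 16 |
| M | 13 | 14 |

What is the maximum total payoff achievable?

Take U and Q: cost 3 + 11 = 14 ≤ 17, payoff 10 + 16 = 26.
No other feasible combination does better.

26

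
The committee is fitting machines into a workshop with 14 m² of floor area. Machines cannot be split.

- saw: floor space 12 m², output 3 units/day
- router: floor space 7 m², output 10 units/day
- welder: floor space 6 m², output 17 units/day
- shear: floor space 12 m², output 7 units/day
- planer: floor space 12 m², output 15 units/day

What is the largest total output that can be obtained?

27

Treat it as a binary knapsack problem.
Allowing fractional choices, the relaxed optimum would be about 28.2, but machines are indivisible.
welder: floor space 6 ≤ 14, output 17.
router + welder: floor space 7 + 6 = 13 ≤ 14, output 10 + 17 = 27.
Best is router and welder with total output 27.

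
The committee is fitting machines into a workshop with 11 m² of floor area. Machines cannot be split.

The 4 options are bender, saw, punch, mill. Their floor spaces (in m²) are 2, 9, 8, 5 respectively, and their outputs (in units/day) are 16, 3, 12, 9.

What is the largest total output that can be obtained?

28

This is a 0-1 knapsack instance.
Take bender and punch: floor space 2 + 8 = 10 ≤ 11, output 16 + 12 = 28.
No other feasible combination does better.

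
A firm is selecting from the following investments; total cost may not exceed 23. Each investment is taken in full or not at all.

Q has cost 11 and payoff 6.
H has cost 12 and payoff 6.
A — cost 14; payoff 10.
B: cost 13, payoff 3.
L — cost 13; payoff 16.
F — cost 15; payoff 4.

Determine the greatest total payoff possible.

16

Allowing fractional choices, the relaxed optimum would be about 23.1, but investments are indivisible.
Q + H: cost 11 + 12 = 23 ≤ 23, payoff 6 + 6 = 12.
A: cost 14 ≤ 23, payoff 10.
L: cost 13 ≤ 23, payoff 16.
Best is L with total payoff 16.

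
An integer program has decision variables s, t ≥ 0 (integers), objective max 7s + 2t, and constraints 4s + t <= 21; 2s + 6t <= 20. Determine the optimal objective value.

37

The continuous relaxation peaks at (4.82, 1.73) with value 37.18; rounding to a feasible lattice point costs some objective.
(s,t)=(5,1) is feasible, giving 37.
(s,t)=(5,0) is feasible, giving 35.
(s,t)=(4,2) is feasible, giving 32.
No feasible integer point exceeds 37.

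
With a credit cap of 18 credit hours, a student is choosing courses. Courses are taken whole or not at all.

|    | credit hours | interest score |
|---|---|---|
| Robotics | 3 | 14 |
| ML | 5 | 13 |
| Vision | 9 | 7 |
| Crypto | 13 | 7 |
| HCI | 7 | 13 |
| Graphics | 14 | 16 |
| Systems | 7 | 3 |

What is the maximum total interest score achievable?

Allowing fractional choices, the relaxed optimum would be about 43.4, but courses are indivisible.
Robotics + ML + Vision: credit hours 3 + 5 + 9 = 17 ≤ 18, interest score 14 + 13 + 7 = 34.
Robotics + ML + HCI: credit hours 3 + 5 + 7 = 15 ≤ 18, interest score 14 + 13 + 13 = 40.
Best is Robotics, ML, and HCI with total interest score 40.

40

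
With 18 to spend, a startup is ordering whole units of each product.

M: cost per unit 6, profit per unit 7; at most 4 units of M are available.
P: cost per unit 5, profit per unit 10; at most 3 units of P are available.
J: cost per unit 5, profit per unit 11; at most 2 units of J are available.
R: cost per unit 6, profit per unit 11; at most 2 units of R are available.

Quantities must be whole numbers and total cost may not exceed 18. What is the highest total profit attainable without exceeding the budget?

2×J and 1×R: cost 16 ≤ 18, profit 2·11 + 1·11 = 33.
1×J and 2×R: cost 17 ≤ 18, profit 1·11 + 2·11 = 33.
Best is 33.

33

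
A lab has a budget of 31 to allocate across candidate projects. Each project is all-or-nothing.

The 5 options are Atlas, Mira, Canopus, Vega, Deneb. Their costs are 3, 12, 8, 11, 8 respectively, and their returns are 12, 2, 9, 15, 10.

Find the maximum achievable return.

46

Allowing fractional choices, the relaxed optimum would be about 46.2, but projects are indivisible.
Atlas + Canopus + Vega + Deneb: cost 3 + 8 + 11 + 8 = 30 ≤ 31, return 12 + 9 + 15 + 10 = 46.
Atlas + Vega + Deneb: cost 3 + 11 + 8 = 22 ≤ 31, return 12 + 15 + 10 = 37.
Best is Atlas, Canopus, Vega, and Deneb with total return 46.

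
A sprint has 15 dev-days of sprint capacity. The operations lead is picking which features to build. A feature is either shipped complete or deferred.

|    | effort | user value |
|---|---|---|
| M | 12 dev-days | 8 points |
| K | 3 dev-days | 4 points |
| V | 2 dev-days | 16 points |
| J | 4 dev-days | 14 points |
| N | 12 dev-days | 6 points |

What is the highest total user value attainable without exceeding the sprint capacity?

34

Allowing fractional choices, the relaxed optimum would be about 38.0, but features are indivisible.
V + J: effort 2 + 4 = 6 ≤ 15, user value 16 + 14 = 30.
M + V: effort 12 + 2 = 14 ≤ 15, user value 8 + 16 = 24.
K + V + J: effort 3 + 2 + 4 = 9 ≤ 15, user value 4 + 16 + 14 = 34.
Best is K, V, and J with total user value 34.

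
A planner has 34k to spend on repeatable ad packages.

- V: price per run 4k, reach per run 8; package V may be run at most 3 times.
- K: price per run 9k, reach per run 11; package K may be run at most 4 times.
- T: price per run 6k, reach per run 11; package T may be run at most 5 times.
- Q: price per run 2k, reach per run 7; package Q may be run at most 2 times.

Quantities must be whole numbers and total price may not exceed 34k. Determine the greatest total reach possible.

Take 3×V, 3×T, and 2×Q: price 34 ≤ 34, reach 3·8 + 3·11 + 2·7 = 71.
Q has the best ratio (7/2) and is taken to its limit of 2; remaining capacity is filled optimally with the others.

71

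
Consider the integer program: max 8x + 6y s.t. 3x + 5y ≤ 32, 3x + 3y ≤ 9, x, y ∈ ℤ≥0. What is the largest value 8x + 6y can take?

24

(x,y)=(3,0): 3·3+5·0=9≤32, 3·3+3·0=9≤9, objective 24.
(x,y)=(2,1): 3·2+5·1=11≤32, 3·2+3·1=9≤9, objective 22.
(x,y)=(2,0): 3·2+5·0=6≤32, 3·2+3·0=6≤9, objective 16.
No feasible integer point exceeds 24.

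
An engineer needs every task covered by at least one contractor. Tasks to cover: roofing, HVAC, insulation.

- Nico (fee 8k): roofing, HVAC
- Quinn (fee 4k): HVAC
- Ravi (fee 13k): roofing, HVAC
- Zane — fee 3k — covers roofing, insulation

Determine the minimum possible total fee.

7

Choose Quinn and Zane: together they cover roofing, HVAC, insulation — every task.
Total fee: 4 + 3 = 7.
No cover costs less than 7.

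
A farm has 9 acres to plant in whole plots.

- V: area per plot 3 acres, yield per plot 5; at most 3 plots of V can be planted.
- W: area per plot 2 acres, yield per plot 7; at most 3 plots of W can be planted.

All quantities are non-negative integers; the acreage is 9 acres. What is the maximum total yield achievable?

This is a bounded integer knapsack.
W has the best ratio (7/2); taking only W gives at most 3×7 = 21 (stopped by the supply cap of 3).
Mixing does better — 1×V and 3×W: area 9 ≤ 9, yield 1·5 + 3·7 = 26.

26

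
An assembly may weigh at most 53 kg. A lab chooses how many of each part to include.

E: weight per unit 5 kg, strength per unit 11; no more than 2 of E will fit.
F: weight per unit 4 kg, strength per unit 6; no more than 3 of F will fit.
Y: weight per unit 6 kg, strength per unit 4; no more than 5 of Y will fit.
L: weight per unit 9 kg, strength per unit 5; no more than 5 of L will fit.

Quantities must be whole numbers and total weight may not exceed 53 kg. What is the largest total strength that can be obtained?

2×E, 3×F, 2×Y, and 2×L: weight 52 ≤ 53, strength 2·11 + 3·6 + 2·4 + 2·5 = 58.
2×E, 3×F, and 5×Y: weight 52 ≤ 53, strength 2·11 + 3·6 + 5·4 = 60.
Best is 60.

60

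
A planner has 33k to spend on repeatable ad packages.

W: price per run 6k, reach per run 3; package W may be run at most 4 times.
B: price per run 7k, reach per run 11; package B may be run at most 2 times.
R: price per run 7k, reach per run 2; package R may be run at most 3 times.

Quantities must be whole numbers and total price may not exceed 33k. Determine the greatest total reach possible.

Take 3×W and 2×B: price 32 ≤ 33, reach 3·3 + 2·11 = 31.
B has the best ratio (11/7) and is taken to its limit of 2; remaining capacity is filled optimally with the others.

31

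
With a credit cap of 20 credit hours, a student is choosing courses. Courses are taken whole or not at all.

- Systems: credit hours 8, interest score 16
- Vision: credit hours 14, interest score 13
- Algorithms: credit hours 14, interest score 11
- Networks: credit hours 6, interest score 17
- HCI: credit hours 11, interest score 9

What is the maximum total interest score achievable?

33

Take Systems and Networks: credit hours 8 + 6 = 14 ≤ 20, interest score 16 + 17 = 33.
No other feasible combination does better.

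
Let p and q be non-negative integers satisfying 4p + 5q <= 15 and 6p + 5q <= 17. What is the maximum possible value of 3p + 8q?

24

(p,q)=(0,3) is feasible, giving 24.
(p,q)=(1,2) is feasible, giving 19.
(p,q)=(0,2) is feasible, giving 16.
The best lattice point is (0,3), giving 24.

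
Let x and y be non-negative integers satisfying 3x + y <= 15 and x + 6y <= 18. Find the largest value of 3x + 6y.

The continuous relaxation peaks at (4.24, 2.29) with value 26.47; rounding to a feasible lattice point costs some objective.
(x,y)=(4,2): 3·4+1·2=14≤15, 1·4+6·2=16≤18, objective 24.
(x,y)=(3,2): 3·3+1·2=11≤15, 1·3+6·2=15≤18, objective 21.
(x,y)=(4,1): 3·4+1·1=13≤15, 1·4+6·1=10≤18, objective 18.
Maximum is 24 at (x,y)=(4,2).

24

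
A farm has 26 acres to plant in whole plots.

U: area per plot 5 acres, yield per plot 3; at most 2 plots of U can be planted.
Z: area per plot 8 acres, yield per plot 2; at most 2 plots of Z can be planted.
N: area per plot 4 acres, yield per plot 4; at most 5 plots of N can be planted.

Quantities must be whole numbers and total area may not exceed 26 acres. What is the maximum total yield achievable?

Take 1×U and 5×N: area 25 ≤ 26, yield 1·3 + 5·4 = 23.
N has the best ratio (4/4) and is taken to its limit of 5; remaining capacity is filled optimally with the others.

23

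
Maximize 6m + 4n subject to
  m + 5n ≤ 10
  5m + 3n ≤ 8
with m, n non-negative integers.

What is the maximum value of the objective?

10

(m,n)=(1,1): 1·1+5·1=6≤10, 5·1+3·1=8≤8, objective 10.
(m,n)=(0,2): 1·0+5·2=10≤10, 5·0+3·2=6≤8, objective 8.
The best lattice point is (1,1), giving 10.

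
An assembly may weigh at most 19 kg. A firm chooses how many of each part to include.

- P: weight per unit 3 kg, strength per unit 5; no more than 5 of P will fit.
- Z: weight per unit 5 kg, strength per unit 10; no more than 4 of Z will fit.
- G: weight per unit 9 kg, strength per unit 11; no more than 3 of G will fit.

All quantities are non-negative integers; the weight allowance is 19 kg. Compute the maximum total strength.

35

This is a bounded integer knapsack.
Take 1×P and 3×Z: weight 18 ≤ 19, strength 1·5 + 3·10 = 35.
No other integer combination yields more.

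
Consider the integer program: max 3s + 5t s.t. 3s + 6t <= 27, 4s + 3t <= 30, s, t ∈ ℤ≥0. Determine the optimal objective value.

The continuous relaxation peaks at (6.6, 1.2) with value 25.80; rounding to a feasible lattice point costs some objective.
(s,t)=(5,2): 3·5+6·2=27≤27, 4·5+3·2=26≤30, objective 25.
(s,t)=(6,1): 3·6+6·1=24≤27, 4·6+3·1=27≤30, objective 23.
Maximum is 25 at (s,t)=(5,2).

25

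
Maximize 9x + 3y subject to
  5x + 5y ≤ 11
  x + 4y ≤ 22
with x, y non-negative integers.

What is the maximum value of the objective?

(x,y)=(2,0): 5·2+5·0=10≤11, 1·2+4·0=2≤22, objective 18.
(x,y)=(1,1): 5·1+5·1=10≤11, 1·1+4·1=5≤22, objective 12.
(x,y)=(1,0): 5·1+5·0=5≤11, 1·1+4·0=1≤22, objective 9.
The best lattice point is (2,0), giving 18.

18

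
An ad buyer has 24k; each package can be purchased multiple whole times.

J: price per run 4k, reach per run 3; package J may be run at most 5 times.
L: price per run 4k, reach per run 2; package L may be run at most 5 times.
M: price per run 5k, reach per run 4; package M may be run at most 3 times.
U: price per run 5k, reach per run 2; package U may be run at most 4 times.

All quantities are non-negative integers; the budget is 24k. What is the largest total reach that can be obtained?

18

This is a bounded integer knapsack.
M has the best ratio (4/5); taking only M gives at most 3×4 = 12 (stopped by the supply cap of 3).
Mixing does better — 2×J and 3×M: price 23 ≤ 24, reach 2·3 + 3·4 = 18.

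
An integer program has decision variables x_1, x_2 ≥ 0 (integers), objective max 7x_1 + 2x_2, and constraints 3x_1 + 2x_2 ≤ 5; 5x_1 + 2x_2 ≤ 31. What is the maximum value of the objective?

(x_1,x_2)=(1,1) is feasible, giving 9.
(x_1,x_2)=(1,0) is feasible, giving 7.
(x_1,x_2)=(0,2) is feasible, giving 4.
The best lattice point is (1,1), giving 9.

9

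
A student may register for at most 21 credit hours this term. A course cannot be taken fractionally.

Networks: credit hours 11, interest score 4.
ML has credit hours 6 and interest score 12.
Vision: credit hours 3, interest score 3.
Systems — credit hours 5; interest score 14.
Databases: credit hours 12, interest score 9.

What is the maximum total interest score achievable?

29

Take ML, Vision, and Systems: credit hours 6 + 3 + 5 = 14 ≤ 21, interest score 12 + 3 + 14 = 29.
No other feasible combination does better.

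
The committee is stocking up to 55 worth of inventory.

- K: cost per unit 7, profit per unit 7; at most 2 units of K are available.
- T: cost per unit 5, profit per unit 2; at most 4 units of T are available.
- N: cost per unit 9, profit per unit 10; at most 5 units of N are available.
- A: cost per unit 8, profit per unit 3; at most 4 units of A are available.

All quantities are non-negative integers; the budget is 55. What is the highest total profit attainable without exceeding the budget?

Take 1×K and 5×N: cost 52 ≤ 55, profit 1·7 + 5·10 = 57.
N has the best ratio (10/9) and is taken to its limit of 5; remaining capacity is filled optimally with the others.

57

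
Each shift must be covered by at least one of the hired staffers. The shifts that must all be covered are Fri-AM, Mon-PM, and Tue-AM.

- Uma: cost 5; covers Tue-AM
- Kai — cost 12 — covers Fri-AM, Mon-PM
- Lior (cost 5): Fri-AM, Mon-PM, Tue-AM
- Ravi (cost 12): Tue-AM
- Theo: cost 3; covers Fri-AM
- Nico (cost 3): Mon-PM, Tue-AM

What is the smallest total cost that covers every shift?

5

The greedy cost-per-new-shift heuristic would pick Nico and Theo for 6, but a cheaper cover exists.
Lior alone covers Fri-AM, Mon-PM, Tue-AM — every shift.
Total cost: 5.
No cover costs less than 5.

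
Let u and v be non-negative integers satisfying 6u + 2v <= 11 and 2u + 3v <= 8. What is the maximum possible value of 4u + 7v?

The continuous relaxation peaks at (0, 2.67) with value 18.67; rounding to a feasible lattice point costs some objective.
(u,v)=(1,2): 6·1+2·2=10≤11, 2·1+3·2=8≤8, objective 18.
(u,v)=(0,2): 6·0+2·2=4≤11, 2·0+3·2=6≤8, objective 14.
No feasible integer point exceeds 18.

18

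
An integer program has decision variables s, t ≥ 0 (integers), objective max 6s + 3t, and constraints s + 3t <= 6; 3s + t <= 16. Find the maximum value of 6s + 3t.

30

(s,t)=(5,0): 1·5+3·0=5≤6, 3·5+1·0=15≤16, objective 30.
(s,t)=(4,0): 1·4+3·0=4≤6, 3·4+1·0=12≤16, objective 24.
Maximum is 30 at (s,t)=(5,0).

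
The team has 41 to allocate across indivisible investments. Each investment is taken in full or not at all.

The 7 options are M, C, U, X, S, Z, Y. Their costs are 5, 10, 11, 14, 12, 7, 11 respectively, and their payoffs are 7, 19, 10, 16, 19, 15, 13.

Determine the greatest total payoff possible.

Treat it as a binary knapsack problem.
Allowing fractional choices, the relaxed optimum would be about 68.3, but investments are indivisible.
M + C + X + S: cost 5 + 10 + 14 + 12 = 41 ≤ 41, payoff 7 + 19 + 16 + 19 = 61.
C + U + S + Z: cost 10 + 11 + 12 + 7 = 40 ≤ 41, payoff 19 + 10 + 19 + 15 = 63.
C + S + Z + Y: cost 10 + 12 + 7 + 11 = 40 ≤ 41, payoff 19 + 19 + 15 + 13 = 66.
Best is C, S, Z, and Y with total payoff 66.

66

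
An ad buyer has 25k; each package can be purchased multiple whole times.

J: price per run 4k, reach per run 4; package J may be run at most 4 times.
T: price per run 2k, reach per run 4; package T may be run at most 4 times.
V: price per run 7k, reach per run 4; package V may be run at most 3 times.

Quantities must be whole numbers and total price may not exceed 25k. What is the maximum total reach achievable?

32

2×J, 4×T, and 1×V: price 23 ≤ 25, reach 2·4 + 4·4 + 1·4 = 28.
4×J and 4×T: price 24 ≤ 25, reach 4·4 + 4·4 = 32.
Best is 32.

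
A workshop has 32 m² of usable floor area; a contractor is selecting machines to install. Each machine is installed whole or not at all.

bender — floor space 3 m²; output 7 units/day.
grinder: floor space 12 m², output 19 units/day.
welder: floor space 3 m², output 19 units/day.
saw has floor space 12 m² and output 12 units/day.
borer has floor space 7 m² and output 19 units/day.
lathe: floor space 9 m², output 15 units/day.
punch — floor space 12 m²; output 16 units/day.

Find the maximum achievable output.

72

Take grinder, welder, borer, and lathe: floor space 12 + 3 + 7 + 9 = 31 ≤ 32, output 19 + 19 + 19 + 15 = 72.
No other feasible combination does better.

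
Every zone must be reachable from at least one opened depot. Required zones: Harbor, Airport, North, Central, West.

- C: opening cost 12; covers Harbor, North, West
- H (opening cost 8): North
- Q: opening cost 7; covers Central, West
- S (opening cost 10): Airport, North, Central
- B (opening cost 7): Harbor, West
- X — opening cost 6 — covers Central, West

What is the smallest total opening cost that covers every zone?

17

The greedy cost-per-new-zone heuristic would pick X, S, and B for 23, but a cheaper cover exists.
Choose S and B: together they cover Harbor, Airport, North, Central, West — every zone.
Total opening cost: 10 + 7 = 17.
No cover costs less than 17.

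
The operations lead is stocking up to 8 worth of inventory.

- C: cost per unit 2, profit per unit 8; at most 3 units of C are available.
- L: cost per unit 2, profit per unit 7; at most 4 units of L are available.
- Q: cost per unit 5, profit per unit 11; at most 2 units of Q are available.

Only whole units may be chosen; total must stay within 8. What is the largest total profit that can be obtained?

3×C and 1×L: cost 8 ≤ 8, profit 3·8 + 1·7 = 31.
2×C and 2×L: cost 8 ≤ 8, profit 2·8 + 2·7 = 30.
Best is 31.

31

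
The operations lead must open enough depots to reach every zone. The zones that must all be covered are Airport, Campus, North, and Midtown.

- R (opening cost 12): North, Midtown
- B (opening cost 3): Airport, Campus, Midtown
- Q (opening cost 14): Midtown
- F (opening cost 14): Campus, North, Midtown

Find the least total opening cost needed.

Choose R and B: together they cover Airport, Campus, North, Midtown — every zone.
Total opening cost: 12 + 3 = 15.

15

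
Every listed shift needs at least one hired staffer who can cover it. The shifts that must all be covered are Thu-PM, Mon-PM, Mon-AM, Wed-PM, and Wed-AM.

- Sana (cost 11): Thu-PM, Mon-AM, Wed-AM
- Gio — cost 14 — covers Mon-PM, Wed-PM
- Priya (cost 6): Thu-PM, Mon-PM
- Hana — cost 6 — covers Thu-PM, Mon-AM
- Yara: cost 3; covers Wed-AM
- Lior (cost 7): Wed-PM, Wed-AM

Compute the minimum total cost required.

19

The greedy cost-per-new-shift heuristic would pick Priya, Yara, Hana, and Lior for 22, but a cheaper cover exists.
Choose Priya, Hana, and Lior: together they cover Thu-PM, Mon-PM, Mon-AM, Wed-PM, Wed-AM — every shift.
Total cost: 6 + 6 + 7 = 19.
No cover costs less than 19.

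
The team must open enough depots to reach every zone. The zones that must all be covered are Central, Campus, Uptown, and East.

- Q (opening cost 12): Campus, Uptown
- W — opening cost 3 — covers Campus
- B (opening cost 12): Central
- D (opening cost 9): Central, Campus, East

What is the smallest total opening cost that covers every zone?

21

The greedy cost-per-new-zone heuristic would pick W, D, and Q for 24, but a cheaper cover exists.
Choose Q and D: together they cover Central, Campus, Uptown, East — every zone.
Total opening cost: 12 + 9 = 21.
No cover costs less than 21.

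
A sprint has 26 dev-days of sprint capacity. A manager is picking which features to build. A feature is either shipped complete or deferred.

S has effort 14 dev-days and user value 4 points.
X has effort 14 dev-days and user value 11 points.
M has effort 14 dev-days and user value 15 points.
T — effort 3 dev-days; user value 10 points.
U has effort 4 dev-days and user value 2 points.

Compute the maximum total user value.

M + T: effort 14 + 3 = 17 ≤ 26, user value 15 + 10 = 25.
X + T + U: effort 14 + 3 + 4 = 21 ≤ 26, user value 11 + 10 + 2 = 23.
M + T + U: effort 14 + 3 + 4 = 21 ≤ 26, user value 15 + 10 + 2 = 27.
Best is M, T, and U with total user value 27.

27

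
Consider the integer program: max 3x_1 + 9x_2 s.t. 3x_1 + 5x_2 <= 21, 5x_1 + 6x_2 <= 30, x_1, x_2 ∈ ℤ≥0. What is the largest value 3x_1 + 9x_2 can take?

(x_1,x_2)=(0,4) is feasible, giving 36.
(x_1,x_2)=(1,3) is feasible, giving 30.
(x_1,x_2)=(0,3) is feasible, giving 27.
No feasible integer point exceeds 36.

36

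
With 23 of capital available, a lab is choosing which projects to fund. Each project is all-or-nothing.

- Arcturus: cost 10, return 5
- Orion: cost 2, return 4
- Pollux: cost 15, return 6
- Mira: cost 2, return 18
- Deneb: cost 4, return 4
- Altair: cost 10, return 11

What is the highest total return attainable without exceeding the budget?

37

Orion + Mira + Altair: cost 2 + 2 + 10 = 14 ≤ 23, return 4 + 18 + 11 = 33.
Orion + Mira + Deneb + Altair: cost 2 + 2 + 4 + 10 = 18 ≤ 23, return 4 + 18 + 4 + 11 = 37.
Arcturus + Mira + Altair: cost 10 + 2 + 10 = 22 ≤ 23, return 5 + 18 + 11 = 34.
Best is Orion, Mira, Deneb, and Altair with total return 37.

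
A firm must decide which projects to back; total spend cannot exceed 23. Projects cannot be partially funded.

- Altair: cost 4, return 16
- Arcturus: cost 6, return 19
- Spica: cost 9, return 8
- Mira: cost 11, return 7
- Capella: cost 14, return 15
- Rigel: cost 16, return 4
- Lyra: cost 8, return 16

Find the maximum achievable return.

Treat it as a binary knapsack problem.
Allowing fractional choices, the relaxed optimum would be about 56.4, but projects are indivisible.
Altair + Arcturus + Lyra: cost 4 + 6 + 8 = 18 ≤ 23, return 16 + 19 + 16 = 51.
Altair + Arcturus + Spica: cost 4 + 6 + 9 = 19 ≤ 23, return 16 + 19 + 8 = 43.
Arcturus + Spica + Lyra: cost 6 + 9 + 8 = 23 ≤ 23, return 19 + 8 + 16 = 43.
Best is Altair, Arcturus, and Lyra with total return 51.

51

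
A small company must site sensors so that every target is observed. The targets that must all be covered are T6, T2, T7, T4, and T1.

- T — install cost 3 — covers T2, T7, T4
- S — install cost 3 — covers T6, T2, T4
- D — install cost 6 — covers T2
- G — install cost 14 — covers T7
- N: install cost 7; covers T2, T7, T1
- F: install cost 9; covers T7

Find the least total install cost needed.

10

This is a weighted set-cover instance.
Choose S and N: together they cover T6, T2, T7, T4, T1 — every target.
Total install cost: 3 + 7 = 10.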